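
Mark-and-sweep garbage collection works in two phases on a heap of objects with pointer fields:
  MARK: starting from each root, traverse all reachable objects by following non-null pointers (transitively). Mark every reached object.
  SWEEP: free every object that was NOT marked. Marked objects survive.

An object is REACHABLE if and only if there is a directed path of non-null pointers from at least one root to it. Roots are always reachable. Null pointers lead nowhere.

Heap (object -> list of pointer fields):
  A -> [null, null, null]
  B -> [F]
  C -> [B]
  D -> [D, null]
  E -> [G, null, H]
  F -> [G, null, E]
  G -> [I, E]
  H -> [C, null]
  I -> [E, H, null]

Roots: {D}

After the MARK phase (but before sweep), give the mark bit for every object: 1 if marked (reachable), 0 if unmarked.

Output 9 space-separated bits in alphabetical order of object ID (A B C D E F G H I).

Answer: 0 0 0 1 0 0 0 0 0

Derivation:
Roots: D
Mark D: refs=D null, marked=D
Unmarked (collected): A B C E F G H I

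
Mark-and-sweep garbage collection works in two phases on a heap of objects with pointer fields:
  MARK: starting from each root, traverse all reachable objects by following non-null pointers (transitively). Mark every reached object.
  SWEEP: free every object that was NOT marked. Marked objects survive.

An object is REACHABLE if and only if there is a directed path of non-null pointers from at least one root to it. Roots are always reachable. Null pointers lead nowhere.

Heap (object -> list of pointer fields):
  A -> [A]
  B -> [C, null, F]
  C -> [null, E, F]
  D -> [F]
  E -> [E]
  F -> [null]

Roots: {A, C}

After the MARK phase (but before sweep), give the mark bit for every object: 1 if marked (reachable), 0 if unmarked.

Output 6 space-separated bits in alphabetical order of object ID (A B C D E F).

Roots: A C
Mark A: refs=A, marked=A
Mark C: refs=null E F, marked=A C
Mark E: refs=E, marked=A C E
Mark F: refs=null, marked=A C E F
Unmarked (collected): B D

Answer: 1 0 1 0 1 1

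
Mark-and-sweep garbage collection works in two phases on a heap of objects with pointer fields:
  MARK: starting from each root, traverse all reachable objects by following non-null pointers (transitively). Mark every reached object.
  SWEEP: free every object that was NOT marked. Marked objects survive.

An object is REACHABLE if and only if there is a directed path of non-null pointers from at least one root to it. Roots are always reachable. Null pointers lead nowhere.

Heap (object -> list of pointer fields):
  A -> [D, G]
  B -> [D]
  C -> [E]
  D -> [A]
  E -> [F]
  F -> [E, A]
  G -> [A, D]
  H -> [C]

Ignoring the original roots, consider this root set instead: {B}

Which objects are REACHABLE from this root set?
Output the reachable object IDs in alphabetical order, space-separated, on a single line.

Answer: A B D G

Derivation:
Roots: B
Mark B: refs=D, marked=B
Mark D: refs=A, marked=B D
Mark A: refs=D G, marked=A B D
Mark G: refs=A D, marked=A B D G
Unmarked (collected): C E F H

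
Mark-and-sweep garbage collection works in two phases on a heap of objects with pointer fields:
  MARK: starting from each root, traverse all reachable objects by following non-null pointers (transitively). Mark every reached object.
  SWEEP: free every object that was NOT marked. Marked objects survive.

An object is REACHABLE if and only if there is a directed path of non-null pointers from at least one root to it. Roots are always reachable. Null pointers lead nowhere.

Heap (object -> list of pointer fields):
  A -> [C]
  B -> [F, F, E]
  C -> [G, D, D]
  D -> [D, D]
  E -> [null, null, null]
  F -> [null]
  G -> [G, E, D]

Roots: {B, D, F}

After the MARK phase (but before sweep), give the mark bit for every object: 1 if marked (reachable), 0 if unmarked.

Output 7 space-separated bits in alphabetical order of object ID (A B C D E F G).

Answer: 0 1 0 1 1 1 0

Derivation:
Roots: B D F
Mark B: refs=F F E, marked=B
Mark D: refs=D D, marked=B D
Mark F: refs=null, marked=B D F
Mark E: refs=null null null, marked=B D E F
Unmarked (collected): A C G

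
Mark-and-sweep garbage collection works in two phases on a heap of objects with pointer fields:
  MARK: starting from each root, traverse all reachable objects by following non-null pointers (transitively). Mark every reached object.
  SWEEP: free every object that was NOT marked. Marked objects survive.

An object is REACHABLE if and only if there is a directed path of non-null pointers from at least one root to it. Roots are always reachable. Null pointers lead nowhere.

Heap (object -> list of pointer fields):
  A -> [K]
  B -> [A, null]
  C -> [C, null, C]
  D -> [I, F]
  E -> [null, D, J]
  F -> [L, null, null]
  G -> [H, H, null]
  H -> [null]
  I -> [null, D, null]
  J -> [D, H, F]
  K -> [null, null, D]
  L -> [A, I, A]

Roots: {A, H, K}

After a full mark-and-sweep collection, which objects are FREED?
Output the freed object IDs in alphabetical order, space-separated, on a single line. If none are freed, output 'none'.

Roots: A H K
Mark A: refs=K, marked=A
Mark H: refs=null, marked=A H
Mark K: refs=null null D, marked=A H K
Mark D: refs=I F, marked=A D H K
Mark I: refs=null D null, marked=A D H I K
Mark F: refs=L null null, marked=A D F H I K
Mark L: refs=A I A, marked=A D F H I K L
Unmarked (collected): B C E G J

Answer: B C E G J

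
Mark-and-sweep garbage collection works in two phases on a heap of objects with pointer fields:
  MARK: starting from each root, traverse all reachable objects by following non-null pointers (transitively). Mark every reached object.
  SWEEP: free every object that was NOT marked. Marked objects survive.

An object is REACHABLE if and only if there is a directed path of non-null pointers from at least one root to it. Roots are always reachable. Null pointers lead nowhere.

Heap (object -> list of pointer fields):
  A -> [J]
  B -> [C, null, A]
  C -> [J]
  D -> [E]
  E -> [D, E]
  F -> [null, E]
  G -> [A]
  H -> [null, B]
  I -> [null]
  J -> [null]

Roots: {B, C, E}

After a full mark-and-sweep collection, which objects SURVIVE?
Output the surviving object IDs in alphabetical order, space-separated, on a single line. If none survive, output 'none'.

Roots: B C E
Mark B: refs=C null A, marked=B
Mark C: refs=J, marked=B C
Mark E: refs=D E, marked=B C E
Mark A: refs=J, marked=A B C E
Mark J: refs=null, marked=A B C E J
Mark D: refs=E, marked=A B C D E J
Unmarked (collected): F G H I

Answer: A B C D E J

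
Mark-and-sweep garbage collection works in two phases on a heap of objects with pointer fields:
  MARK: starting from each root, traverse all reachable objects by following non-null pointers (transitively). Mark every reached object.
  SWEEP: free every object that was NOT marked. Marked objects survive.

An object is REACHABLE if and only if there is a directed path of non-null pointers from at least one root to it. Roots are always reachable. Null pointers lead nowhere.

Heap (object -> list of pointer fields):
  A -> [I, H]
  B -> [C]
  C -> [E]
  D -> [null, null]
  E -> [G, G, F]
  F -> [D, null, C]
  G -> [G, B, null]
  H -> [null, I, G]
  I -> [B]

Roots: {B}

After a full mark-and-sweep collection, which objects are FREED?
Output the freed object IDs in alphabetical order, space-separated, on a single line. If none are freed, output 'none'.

Answer: A H I

Derivation:
Roots: B
Mark B: refs=C, marked=B
Mark C: refs=E, marked=B C
Mark E: refs=G G F, marked=B C E
Mark G: refs=G B null, marked=B C E G
Mark F: refs=D null C, marked=B C E F G
Mark D: refs=null null, marked=B C D E F G
Unmarked (collected): A H I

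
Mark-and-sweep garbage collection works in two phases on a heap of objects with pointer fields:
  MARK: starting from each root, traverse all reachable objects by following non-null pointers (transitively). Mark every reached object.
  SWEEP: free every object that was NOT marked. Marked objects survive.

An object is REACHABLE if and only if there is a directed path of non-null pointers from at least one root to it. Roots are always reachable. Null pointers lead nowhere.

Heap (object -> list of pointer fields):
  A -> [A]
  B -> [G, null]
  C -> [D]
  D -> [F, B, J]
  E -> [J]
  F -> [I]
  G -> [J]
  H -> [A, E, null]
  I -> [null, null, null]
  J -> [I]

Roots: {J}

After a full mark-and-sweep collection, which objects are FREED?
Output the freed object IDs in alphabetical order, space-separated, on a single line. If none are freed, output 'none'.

Roots: J
Mark J: refs=I, marked=J
Mark I: refs=null null null, marked=I J
Unmarked (collected): A B C D E F G H

Answer: A B C D E F G H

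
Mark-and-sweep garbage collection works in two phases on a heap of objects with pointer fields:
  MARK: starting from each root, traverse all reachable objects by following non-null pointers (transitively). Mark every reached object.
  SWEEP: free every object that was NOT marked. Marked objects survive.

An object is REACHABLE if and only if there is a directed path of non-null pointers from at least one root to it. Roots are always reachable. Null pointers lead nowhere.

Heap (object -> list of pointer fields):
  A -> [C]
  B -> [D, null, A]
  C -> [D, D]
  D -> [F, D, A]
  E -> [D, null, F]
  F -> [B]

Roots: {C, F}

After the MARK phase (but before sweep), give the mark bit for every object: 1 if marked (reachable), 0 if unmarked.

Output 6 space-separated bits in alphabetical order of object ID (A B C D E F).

Roots: C F
Mark C: refs=D D, marked=C
Mark F: refs=B, marked=C F
Mark D: refs=F D A, marked=C D F
Mark B: refs=D null A, marked=B C D F
Mark A: refs=C, marked=A B C D F
Unmarked (collected): E

Answer: 1 1 1 1 0 1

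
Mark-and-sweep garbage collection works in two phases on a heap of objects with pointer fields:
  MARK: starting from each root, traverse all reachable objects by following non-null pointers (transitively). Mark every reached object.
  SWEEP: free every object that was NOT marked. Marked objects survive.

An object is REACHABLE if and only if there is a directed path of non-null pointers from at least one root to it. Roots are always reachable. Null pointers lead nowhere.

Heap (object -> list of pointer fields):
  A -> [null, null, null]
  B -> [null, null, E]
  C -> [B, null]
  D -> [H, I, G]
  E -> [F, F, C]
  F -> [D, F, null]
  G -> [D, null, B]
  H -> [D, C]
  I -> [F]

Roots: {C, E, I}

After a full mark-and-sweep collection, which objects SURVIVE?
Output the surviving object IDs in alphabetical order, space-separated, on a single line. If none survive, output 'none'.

Roots: C E I
Mark C: refs=B null, marked=C
Mark E: refs=F F C, marked=C E
Mark I: refs=F, marked=C E I
Mark B: refs=null null E, marked=B C E I
Mark F: refs=D F null, marked=B C E F I
Mark D: refs=H I G, marked=B C D E F I
Mark H: refs=D C, marked=B C D E F H I
Mark G: refs=D null B, marked=B C D E F G H I
Unmarked (collected): A

Answer: B C D E F G H I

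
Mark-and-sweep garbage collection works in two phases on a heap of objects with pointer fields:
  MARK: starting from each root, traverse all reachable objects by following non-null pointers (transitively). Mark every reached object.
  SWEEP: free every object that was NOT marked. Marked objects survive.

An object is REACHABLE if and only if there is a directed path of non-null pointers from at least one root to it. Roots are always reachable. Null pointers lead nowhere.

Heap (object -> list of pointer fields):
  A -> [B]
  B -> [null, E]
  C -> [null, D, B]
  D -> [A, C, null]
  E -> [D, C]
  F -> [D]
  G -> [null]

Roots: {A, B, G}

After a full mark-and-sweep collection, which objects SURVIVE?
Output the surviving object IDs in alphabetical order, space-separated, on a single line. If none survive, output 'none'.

Answer: A B C D E G

Derivation:
Roots: A B G
Mark A: refs=B, marked=A
Mark B: refs=null E, marked=A B
Mark G: refs=null, marked=A B G
Mark E: refs=D C, marked=A B E G
Mark D: refs=A C null, marked=A B D E G
Mark C: refs=null D B, marked=A B C D E G
Unmarked (collected): F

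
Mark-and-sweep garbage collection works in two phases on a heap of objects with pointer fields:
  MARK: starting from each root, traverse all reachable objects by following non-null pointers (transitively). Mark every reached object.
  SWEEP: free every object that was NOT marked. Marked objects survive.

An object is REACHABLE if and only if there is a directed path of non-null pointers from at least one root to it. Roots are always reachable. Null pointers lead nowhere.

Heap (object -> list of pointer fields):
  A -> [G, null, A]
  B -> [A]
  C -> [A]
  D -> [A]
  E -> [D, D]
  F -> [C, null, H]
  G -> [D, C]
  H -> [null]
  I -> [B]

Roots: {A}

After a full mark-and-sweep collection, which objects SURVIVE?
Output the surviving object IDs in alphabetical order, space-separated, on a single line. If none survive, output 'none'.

Answer: A C D G

Derivation:
Roots: A
Mark A: refs=G null A, marked=A
Mark G: refs=D C, marked=A G
Mark D: refs=A, marked=A D G
Mark C: refs=A, marked=A C D G
Unmarked (collected): B E F H I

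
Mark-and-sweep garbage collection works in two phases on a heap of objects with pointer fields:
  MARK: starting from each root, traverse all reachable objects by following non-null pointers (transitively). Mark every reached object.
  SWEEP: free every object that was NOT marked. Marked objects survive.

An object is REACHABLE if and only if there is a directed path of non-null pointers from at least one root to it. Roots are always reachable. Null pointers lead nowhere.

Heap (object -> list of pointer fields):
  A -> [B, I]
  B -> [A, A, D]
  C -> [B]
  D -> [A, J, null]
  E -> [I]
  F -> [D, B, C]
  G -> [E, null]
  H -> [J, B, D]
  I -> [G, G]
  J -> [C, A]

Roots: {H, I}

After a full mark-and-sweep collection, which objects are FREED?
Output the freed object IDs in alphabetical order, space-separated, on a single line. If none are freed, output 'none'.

Answer: F

Derivation:
Roots: H I
Mark H: refs=J B D, marked=H
Mark I: refs=G G, marked=H I
Mark J: refs=C A, marked=H I J
Mark B: refs=A A D, marked=B H I J
Mark D: refs=A J null, marked=B D H I J
Mark G: refs=E null, marked=B D G H I J
Mark C: refs=B, marked=B C D G H I J
Mark A: refs=B I, marked=A B C D G H I J
Mark E: refs=I, marked=A B C D E G H I J
Unmarked (collected): F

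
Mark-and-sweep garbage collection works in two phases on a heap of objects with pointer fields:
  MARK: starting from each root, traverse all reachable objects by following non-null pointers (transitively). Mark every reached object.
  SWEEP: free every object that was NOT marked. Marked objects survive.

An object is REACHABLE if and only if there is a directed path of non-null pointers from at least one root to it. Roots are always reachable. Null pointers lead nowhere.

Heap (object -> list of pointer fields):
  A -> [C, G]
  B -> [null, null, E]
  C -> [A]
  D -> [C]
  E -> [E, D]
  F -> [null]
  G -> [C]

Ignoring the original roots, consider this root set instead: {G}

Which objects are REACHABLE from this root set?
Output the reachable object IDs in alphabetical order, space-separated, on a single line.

Answer: A C G

Derivation:
Roots: G
Mark G: refs=C, marked=G
Mark C: refs=A, marked=C G
Mark A: refs=C G, marked=A C G
Unmarked (collected): B D E F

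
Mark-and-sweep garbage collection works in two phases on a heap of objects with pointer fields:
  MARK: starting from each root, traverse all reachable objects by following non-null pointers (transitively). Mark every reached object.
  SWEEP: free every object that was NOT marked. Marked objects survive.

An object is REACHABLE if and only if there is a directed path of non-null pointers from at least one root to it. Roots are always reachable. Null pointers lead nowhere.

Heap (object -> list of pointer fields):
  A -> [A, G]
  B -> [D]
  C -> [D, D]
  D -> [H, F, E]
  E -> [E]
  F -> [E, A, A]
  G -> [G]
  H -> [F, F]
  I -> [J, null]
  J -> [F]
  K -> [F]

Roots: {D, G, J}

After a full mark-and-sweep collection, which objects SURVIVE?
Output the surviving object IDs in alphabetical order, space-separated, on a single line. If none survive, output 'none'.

Answer: A D E F G H J

Derivation:
Roots: D G J
Mark D: refs=H F E, marked=D
Mark G: refs=G, marked=D G
Mark J: refs=F, marked=D G J
Mark H: refs=F F, marked=D G H J
Mark F: refs=E A A, marked=D F G H J
Mark E: refs=E, marked=D E F G H J
Mark A: refs=A G, marked=A D E F G H J
Unmarked (collected): B C I K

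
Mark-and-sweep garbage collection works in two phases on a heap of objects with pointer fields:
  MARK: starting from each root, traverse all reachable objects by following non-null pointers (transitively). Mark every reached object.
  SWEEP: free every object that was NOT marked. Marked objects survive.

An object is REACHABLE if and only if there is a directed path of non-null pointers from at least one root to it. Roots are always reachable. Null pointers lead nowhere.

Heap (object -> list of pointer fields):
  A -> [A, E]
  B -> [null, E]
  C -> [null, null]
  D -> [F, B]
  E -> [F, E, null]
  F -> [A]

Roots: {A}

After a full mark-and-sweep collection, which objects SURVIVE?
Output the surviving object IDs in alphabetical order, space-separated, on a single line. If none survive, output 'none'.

Answer: A E F

Derivation:
Roots: A
Mark A: refs=A E, marked=A
Mark E: refs=F E null, marked=A E
Mark F: refs=A, marked=A E F
Unmarked (collected): B C D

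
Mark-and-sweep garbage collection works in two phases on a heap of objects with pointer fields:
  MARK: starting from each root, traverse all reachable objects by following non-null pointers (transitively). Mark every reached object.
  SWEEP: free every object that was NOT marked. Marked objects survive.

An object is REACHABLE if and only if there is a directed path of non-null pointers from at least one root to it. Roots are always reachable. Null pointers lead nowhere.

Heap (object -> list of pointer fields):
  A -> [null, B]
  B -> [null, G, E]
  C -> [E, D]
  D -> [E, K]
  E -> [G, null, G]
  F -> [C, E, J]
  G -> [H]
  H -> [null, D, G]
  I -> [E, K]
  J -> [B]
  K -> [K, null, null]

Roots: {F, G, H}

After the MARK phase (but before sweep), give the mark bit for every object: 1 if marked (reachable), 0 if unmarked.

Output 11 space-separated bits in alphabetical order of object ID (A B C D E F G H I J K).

Answer: 0 1 1 1 1 1 1 1 0 1 1

Derivation:
Roots: F G H
Mark F: refs=C E J, marked=F
Mark G: refs=H, marked=F G
Mark H: refs=null D G, marked=F G H
Mark C: refs=E D, marked=C F G H
Mark E: refs=G null G, marked=C E F G H
Mark J: refs=B, marked=C E F G H J
Mark D: refs=E K, marked=C D E F G H J
Mark B: refs=null G E, marked=B C D E F G H J
Mark K: refs=K null null, marked=B C D E F G H J K
Unmarked (collected): A I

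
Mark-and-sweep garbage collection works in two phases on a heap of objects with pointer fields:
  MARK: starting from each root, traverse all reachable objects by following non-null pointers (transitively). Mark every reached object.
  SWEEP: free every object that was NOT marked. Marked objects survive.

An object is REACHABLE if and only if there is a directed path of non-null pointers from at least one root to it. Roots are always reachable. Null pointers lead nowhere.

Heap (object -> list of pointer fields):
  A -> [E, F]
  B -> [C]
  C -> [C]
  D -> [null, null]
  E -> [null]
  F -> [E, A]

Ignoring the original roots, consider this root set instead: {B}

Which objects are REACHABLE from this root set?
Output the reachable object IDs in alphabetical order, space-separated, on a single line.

Roots: B
Mark B: refs=C, marked=B
Mark C: refs=C, marked=B C
Unmarked (collected): A D E F

Answer: B C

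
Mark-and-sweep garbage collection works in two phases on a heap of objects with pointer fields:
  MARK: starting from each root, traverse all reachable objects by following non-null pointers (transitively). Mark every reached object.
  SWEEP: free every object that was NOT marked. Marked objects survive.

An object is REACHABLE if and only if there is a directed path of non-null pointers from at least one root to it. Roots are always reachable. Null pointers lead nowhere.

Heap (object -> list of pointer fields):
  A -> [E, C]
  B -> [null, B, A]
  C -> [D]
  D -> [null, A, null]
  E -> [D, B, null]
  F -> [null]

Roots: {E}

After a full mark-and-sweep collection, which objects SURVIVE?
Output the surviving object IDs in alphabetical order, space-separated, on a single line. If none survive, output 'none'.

Roots: E
Mark E: refs=D B null, marked=E
Mark D: refs=null A null, marked=D E
Mark B: refs=null B A, marked=B D E
Mark A: refs=E C, marked=A B D E
Mark C: refs=D, marked=A B C D E
Unmarked (collected): F

Answer: A B C D E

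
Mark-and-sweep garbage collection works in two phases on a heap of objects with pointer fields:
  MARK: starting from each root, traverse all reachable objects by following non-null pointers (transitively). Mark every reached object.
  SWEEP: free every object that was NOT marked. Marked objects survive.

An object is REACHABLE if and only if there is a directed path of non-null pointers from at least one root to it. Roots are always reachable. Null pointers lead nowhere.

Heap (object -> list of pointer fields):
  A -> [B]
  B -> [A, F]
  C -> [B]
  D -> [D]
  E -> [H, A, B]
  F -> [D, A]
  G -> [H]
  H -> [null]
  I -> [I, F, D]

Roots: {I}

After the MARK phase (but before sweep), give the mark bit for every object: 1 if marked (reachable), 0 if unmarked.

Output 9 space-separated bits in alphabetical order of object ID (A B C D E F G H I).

Answer: 1 1 0 1 0 1 0 0 1

Derivation:
Roots: I
Mark I: refs=I F D, marked=I
Mark F: refs=D A, marked=F I
Mark D: refs=D, marked=D F I
Mark A: refs=B, marked=A D F I
Mark B: refs=A F, marked=A B D F I
Unmarked (collected): C E G H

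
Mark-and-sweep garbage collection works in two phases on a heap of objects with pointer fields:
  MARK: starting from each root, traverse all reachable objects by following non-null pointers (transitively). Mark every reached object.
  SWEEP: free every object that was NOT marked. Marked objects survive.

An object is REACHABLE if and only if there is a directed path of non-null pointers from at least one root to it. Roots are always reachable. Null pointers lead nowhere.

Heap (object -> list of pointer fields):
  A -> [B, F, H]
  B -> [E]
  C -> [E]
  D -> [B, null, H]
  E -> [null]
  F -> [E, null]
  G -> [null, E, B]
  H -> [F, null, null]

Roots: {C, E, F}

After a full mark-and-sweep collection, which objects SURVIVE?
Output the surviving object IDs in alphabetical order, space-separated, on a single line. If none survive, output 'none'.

Answer: C E F

Derivation:
Roots: C E F
Mark C: refs=E, marked=C
Mark E: refs=null, marked=C E
Mark F: refs=E null, marked=C E F
Unmarked (collected): A B D G H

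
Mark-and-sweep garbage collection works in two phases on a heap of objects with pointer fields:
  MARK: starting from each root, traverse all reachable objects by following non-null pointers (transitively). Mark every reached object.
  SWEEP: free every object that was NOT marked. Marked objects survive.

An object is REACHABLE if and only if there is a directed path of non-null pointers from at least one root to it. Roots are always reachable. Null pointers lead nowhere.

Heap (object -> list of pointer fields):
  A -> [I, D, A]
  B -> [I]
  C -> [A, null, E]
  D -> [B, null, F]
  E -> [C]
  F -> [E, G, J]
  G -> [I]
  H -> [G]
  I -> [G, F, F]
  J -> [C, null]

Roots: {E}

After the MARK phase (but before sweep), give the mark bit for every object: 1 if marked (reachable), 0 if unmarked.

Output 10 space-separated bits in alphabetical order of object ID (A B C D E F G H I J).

Roots: E
Mark E: refs=C, marked=E
Mark C: refs=A null E, marked=C E
Mark A: refs=I D A, marked=A C E
Mark I: refs=G F F, marked=A C E I
Mark D: refs=B null F, marked=A C D E I
Mark G: refs=I, marked=A C D E G I
Mark F: refs=E G J, marked=A C D E F G I
Mark B: refs=I, marked=A B C D E F G I
Mark J: refs=C null, marked=A B C D E F G I J
Unmarked (collected): H

Answer: 1 1 1 1 1 1 1 0 1 1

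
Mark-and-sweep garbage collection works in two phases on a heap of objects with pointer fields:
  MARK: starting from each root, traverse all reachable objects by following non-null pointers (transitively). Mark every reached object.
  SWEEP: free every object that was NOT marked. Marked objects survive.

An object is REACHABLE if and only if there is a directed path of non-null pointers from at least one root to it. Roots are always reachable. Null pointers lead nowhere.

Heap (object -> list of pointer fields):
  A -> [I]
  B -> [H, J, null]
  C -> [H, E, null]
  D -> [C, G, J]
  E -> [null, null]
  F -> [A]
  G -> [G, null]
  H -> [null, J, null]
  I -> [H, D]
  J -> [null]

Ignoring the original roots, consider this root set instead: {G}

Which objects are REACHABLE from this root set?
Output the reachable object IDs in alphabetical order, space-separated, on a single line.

Answer: G

Derivation:
Roots: G
Mark G: refs=G null, marked=G
Unmarked (collected): A B C D E F H I J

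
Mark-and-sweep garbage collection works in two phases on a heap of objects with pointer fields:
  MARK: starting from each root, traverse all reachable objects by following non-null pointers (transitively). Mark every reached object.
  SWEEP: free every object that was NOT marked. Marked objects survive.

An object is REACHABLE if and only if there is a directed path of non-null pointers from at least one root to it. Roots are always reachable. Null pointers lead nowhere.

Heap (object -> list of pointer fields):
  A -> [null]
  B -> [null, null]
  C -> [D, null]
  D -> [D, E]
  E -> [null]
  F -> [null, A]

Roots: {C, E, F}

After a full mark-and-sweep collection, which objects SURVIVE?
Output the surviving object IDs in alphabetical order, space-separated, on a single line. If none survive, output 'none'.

Answer: A C D E F

Derivation:
Roots: C E F
Mark C: refs=D null, marked=C
Mark E: refs=null, marked=C E
Mark F: refs=null A, marked=C E F
Mark D: refs=D E, marked=C D E F
Mark A: refs=null, marked=A C D E F
Unmarked (collected): B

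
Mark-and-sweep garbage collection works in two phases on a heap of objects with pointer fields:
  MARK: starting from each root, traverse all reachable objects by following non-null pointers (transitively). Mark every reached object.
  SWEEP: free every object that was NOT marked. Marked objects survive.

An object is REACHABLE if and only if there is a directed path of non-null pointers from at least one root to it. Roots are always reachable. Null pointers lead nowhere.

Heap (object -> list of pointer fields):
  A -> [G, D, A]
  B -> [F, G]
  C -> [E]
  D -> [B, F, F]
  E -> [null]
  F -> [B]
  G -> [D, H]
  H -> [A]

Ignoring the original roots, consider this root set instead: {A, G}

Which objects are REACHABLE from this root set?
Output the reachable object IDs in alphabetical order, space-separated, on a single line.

Roots: A G
Mark A: refs=G D A, marked=A
Mark G: refs=D H, marked=A G
Mark D: refs=B F F, marked=A D G
Mark H: refs=A, marked=A D G H
Mark B: refs=F G, marked=A B D G H
Mark F: refs=B, marked=A B D F G H
Unmarked (collected): C E

Answer: A B D F G H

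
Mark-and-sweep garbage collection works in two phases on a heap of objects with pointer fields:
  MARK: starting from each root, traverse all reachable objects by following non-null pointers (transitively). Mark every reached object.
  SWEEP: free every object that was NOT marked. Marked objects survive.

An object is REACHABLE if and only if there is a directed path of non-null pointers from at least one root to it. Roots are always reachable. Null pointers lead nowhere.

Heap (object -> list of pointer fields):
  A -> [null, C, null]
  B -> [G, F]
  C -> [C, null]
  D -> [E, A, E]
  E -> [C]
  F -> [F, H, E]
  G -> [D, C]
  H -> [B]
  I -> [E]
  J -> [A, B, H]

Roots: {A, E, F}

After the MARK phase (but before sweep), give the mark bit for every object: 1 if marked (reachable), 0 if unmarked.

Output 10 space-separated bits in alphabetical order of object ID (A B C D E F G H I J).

Answer: 1 1 1 1 1 1 1 1 0 0

Derivation:
Roots: A E F
Mark A: refs=null C null, marked=A
Mark E: refs=C, marked=A E
Mark F: refs=F H E, marked=A E F
Mark C: refs=C null, marked=A C E F
Mark H: refs=B, marked=A C E F H
Mark B: refs=G F, marked=A B C E F H
Mark G: refs=D C, marked=A B C E F G H
Mark D: refs=E A E, marked=A B C D E F G H
Unmarked (collected): I J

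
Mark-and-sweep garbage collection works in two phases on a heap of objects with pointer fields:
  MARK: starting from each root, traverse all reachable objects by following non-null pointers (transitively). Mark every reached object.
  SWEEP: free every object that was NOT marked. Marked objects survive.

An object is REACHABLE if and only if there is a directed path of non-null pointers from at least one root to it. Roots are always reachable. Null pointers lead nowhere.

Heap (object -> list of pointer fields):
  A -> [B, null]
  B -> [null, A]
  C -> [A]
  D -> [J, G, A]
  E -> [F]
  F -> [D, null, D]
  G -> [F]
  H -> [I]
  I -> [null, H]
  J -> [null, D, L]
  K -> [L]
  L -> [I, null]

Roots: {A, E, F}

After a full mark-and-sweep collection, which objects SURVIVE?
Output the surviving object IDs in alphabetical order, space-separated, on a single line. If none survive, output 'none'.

Answer: A B D E F G H I J L

Derivation:
Roots: A E F
Mark A: refs=B null, marked=A
Mark E: refs=F, marked=A E
Mark F: refs=D null D, marked=A E F
Mark B: refs=null A, marked=A B E F
Mark D: refs=J G A, marked=A B D E F
Mark J: refs=null D L, marked=A B D E F J
Mark G: refs=F, marked=A B D E F G J
Mark L: refs=I null, marked=A B D E F G J L
Mark I: refs=null H, marked=A B D E F G I J L
Mark H: refs=I, marked=A B D E F G H I J L
Unmarked (collected): C K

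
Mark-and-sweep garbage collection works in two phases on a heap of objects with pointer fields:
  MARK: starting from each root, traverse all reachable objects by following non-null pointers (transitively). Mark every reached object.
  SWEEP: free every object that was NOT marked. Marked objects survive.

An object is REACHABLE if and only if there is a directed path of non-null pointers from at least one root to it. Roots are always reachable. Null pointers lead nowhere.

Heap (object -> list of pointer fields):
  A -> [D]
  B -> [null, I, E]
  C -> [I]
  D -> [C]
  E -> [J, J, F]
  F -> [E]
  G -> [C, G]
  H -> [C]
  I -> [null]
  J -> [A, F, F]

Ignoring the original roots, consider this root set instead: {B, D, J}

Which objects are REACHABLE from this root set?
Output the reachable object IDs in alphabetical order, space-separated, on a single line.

Roots: B D J
Mark B: refs=null I E, marked=B
Mark D: refs=C, marked=B D
Mark J: refs=A F F, marked=B D J
Mark I: refs=null, marked=B D I J
Mark E: refs=J J F, marked=B D E I J
Mark C: refs=I, marked=B C D E I J
Mark A: refs=D, marked=A B C D E I J
Mark F: refs=E, marked=A B C D E F I J
Unmarked (collected): G H

Answer: A B C D E F I J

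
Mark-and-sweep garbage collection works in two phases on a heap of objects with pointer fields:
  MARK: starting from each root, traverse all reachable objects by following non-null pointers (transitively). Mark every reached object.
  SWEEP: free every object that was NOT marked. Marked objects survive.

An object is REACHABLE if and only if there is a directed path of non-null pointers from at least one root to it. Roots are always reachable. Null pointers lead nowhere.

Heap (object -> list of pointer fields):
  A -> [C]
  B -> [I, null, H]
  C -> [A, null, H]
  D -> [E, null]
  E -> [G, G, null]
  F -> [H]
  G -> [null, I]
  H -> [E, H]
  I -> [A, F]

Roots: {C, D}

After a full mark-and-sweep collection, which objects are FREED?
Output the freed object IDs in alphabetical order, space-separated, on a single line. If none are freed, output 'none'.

Roots: C D
Mark C: refs=A null H, marked=C
Mark D: refs=E null, marked=C D
Mark A: refs=C, marked=A C D
Mark H: refs=E H, marked=A C D H
Mark E: refs=G G null, marked=A C D E H
Mark G: refs=null I, marked=A C D E G H
Mark I: refs=A F, marked=A C D E G H I
Mark F: refs=H, marked=A C D E F G H I
Unmarked (collected): B

Answer: B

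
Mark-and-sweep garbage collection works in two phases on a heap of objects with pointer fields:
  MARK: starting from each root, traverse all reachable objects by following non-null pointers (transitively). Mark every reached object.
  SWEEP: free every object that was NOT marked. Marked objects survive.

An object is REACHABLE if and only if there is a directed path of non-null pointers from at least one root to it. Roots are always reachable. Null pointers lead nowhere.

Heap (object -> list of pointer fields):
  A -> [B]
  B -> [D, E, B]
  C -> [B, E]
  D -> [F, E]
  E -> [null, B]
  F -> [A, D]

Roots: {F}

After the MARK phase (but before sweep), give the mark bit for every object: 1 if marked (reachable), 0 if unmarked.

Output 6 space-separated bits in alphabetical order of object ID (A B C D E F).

Answer: 1 1 0 1 1 1

Derivation:
Roots: F
Mark F: refs=A D, marked=F
Mark A: refs=B, marked=A F
Mark D: refs=F E, marked=A D F
Mark B: refs=D E B, marked=A B D F
Mark E: refs=null B, marked=A B D E F
Unmarked (collected): C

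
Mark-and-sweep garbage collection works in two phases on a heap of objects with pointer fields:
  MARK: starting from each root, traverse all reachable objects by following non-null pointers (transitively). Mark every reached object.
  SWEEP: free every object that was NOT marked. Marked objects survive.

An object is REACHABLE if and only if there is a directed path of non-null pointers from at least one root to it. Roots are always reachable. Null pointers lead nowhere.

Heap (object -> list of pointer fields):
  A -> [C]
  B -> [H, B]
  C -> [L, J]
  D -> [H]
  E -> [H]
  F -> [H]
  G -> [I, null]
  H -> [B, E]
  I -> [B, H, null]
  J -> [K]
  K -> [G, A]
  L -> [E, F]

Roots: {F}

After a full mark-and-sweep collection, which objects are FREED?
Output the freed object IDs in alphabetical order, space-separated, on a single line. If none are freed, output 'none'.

Roots: F
Mark F: refs=H, marked=F
Mark H: refs=B E, marked=F H
Mark B: refs=H B, marked=B F H
Mark E: refs=H, marked=B E F H
Unmarked (collected): A C D G I J K L

Answer: A C D G I J K L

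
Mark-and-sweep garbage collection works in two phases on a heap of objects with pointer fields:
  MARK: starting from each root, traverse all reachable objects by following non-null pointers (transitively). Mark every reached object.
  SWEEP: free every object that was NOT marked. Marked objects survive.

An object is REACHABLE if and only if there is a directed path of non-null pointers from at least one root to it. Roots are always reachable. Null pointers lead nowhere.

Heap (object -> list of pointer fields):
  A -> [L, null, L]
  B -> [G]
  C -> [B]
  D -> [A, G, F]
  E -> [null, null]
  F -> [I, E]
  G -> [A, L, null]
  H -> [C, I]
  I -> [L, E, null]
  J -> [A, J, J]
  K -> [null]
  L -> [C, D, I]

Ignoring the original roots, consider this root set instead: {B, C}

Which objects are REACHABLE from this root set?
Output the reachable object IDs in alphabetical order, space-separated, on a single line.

Roots: B C
Mark B: refs=G, marked=B
Mark C: refs=B, marked=B C
Mark G: refs=A L null, marked=B C G
Mark A: refs=L null L, marked=A B C G
Mark L: refs=C D I, marked=A B C G L
Mark D: refs=A G F, marked=A B C D G L
Mark I: refs=L E null, marked=A B C D G I L
Mark F: refs=I E, marked=A B C D F G I L
Mark E: refs=null null, marked=A B C D E F G I L
Unmarked (collected): H J K

Answer: A B C D E F G I L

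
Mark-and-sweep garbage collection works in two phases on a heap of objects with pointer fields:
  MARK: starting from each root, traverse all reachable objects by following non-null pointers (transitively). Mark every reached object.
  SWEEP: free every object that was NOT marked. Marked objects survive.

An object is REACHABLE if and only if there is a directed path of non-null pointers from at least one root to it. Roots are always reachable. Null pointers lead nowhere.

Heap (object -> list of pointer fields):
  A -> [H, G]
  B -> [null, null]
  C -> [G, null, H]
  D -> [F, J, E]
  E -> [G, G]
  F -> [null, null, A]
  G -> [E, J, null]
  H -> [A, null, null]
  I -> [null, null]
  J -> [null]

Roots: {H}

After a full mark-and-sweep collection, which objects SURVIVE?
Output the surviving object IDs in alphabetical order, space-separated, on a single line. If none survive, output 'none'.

Answer: A E G H J

Derivation:
Roots: H
Mark H: refs=A null null, marked=H
Mark A: refs=H G, marked=A H
Mark G: refs=E J null, marked=A G H
Mark E: refs=G G, marked=A E G H
Mark J: refs=null, marked=A E G H J
Unmarked (collected): B C D F I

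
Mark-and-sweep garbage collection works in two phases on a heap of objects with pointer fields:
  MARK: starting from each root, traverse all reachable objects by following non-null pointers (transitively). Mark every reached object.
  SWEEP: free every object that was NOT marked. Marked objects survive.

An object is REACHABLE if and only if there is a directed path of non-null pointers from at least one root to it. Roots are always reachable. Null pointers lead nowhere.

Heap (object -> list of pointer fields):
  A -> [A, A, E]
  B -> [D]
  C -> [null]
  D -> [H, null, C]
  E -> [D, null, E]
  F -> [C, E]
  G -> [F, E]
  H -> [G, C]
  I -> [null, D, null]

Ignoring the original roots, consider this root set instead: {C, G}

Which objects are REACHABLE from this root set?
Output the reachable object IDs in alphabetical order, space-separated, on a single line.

Answer: C D E F G H

Derivation:
Roots: C G
Mark C: refs=null, marked=C
Mark G: refs=F E, marked=C G
Mark F: refs=C E, marked=C F G
Mark E: refs=D null E, marked=C E F G
Mark D: refs=H null C, marked=C D E F G
Mark H: refs=G C, marked=C D E F G H
Unmarked (collected): A B I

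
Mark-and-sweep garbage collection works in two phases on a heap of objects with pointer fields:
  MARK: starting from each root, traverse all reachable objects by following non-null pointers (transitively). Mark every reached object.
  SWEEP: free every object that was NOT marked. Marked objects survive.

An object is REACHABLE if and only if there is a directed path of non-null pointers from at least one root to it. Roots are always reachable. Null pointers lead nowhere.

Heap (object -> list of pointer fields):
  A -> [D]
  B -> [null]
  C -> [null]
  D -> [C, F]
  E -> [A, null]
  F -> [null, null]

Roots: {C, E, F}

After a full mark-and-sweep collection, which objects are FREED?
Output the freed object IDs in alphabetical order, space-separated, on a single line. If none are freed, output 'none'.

Answer: B

Derivation:
Roots: C E F
Mark C: refs=null, marked=C
Mark E: refs=A null, marked=C E
Mark F: refs=null null, marked=C E F
Mark A: refs=D, marked=A C E F
Mark D: refs=C F, marked=A C D E F
Unmarked (collected): B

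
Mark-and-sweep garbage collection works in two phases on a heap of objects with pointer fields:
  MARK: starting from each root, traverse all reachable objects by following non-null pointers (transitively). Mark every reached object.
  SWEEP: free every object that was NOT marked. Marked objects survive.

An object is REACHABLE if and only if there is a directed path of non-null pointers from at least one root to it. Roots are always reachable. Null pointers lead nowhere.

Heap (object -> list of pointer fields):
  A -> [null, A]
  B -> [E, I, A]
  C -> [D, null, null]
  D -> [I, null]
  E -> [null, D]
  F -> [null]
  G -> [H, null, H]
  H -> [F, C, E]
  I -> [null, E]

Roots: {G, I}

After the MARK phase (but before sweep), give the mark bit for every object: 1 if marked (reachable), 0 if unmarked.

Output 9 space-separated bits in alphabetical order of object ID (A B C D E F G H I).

Roots: G I
Mark G: refs=H null H, marked=G
Mark I: refs=null E, marked=G I
Mark H: refs=F C E, marked=G H I
Mark E: refs=null D, marked=E G H I
Mark F: refs=null, marked=E F G H I
Mark C: refs=D null null, marked=C E F G H I
Mark D: refs=I null, marked=C D E F G H I
Unmarked (collected): A B

Answer: 0 0 1 1 1 1 1 1 1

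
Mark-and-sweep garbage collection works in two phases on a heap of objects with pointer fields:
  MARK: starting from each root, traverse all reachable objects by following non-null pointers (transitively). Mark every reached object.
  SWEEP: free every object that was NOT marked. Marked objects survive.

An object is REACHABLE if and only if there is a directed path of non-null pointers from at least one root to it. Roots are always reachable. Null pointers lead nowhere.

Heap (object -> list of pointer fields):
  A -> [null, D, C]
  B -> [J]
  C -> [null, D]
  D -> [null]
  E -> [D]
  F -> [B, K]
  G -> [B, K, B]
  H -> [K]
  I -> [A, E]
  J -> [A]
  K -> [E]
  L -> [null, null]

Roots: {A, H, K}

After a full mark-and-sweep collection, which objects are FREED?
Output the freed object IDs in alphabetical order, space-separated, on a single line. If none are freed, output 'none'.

Roots: A H K
Mark A: refs=null D C, marked=A
Mark H: refs=K, marked=A H
Mark K: refs=E, marked=A H K
Mark D: refs=null, marked=A D H K
Mark C: refs=null D, marked=A C D H K
Mark E: refs=D, marked=A C D E H K
Unmarked (collected): B F G I J L

Answer: B F G I J L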